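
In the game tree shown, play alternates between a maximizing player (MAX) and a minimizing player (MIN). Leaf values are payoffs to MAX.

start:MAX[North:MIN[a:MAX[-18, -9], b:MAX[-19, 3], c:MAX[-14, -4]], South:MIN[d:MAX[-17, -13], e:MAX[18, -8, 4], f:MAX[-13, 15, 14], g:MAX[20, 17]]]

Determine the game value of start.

a (MAX): max(-18, -9) = -9
b (MAX): max(-19, 3) = 3
c (MAX): max(-14, -4) = -4
North (MIN): min(-9, 3, -4) = -9
d (MAX): max(-17, -13) = -13
e (MAX): max(18, -8, 4) = 18
f (MAX): max(-13, 15, 14) = 15
g (MAX): max(20, 17) = 20
South (MIN): min(-13, 18, 15, 20) = -13
start (MAX): max(-9, -13) = -9

-9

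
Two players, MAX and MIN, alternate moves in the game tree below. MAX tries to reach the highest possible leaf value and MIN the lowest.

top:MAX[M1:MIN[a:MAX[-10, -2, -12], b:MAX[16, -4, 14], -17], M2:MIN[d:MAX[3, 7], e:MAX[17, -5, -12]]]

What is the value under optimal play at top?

7

a (MAX): max(-10, -2, -12) = -2
b (MAX): max(16, -4, 14) = 16
M1 (MIN): min(-2, 16, -17) = -17
d (MAX): max(3, 7) = 7
e (MAX): max(17, -5, -12) = 17
M2 (MIN): min(7, 17) = 7
top (MAX): max(-17, 7) = 7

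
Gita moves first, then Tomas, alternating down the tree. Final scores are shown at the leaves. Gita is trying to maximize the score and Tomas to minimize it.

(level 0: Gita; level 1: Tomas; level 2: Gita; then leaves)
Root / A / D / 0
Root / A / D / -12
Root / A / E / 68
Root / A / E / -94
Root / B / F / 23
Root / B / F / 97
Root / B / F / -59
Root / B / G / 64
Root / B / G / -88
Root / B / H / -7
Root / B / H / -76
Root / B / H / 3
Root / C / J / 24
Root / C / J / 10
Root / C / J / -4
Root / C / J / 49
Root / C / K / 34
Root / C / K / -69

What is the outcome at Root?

D (Gita): max(0, -12) = 0
E (Gita): max(68, -94) = 68
A (Tomas): min(0, 68) = 0
F (Gita): max(23, 97, -59) = 97
G (Gita): max(64, -88) = 64
H (Gita): max(-7, -76, 3) = 3
B (Tomas): min(97, 64, 3) = 3
J (Gita): max(24, 10, -4, 49) = 49
K (Gita): max(34, -69) = 34
C (Tomas): min(49, 34) = 34
Root (Gita): max(0, 3, 34) = 34

34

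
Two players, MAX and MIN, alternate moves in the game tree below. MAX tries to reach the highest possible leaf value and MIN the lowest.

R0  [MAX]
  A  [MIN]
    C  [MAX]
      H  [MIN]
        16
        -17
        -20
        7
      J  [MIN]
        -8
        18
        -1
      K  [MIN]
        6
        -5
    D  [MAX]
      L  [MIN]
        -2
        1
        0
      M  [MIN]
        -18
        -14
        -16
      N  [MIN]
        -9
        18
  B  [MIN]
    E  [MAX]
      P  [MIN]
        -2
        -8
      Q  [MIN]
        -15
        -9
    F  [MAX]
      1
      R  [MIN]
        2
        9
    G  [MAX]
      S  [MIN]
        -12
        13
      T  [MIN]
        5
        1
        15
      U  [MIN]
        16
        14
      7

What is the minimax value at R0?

-5

H (MIN): min(16, -17, -20, 7) = -20
J (MIN): min(-8, 18, -1) = -8
K (MIN): min(6, -5) = -5
C (MAX): max(-20, -8, -5) = -5
L (MIN): min(-2, 1, 0) = -2
M (MIN): min(-18, -14, -16) = -18
N (MIN): min(-9, 18) = -9
D (MAX): max(-2, -18, -9) = -2
A (MIN): min(-5, -2) = -5
P (MIN): min(-2, -8) = -8
Q (MIN): min(-15, -9) = -15
E (MAX): max(-8, -15) = -8
R (MIN): min(2, 9) = 2
F (MAX): max(1, 2) = 2
S (MIN): min(-12, 13) = -12
T (MIN): min(5, 1, 15) = 1
U (MIN): min(16, 14) = 14
G (MAX): max(-12, 1, 14, 7) = 14
B (MIN): min(-8, 2, 14) = -8
R0 (MAX): max(-5, -8) = -5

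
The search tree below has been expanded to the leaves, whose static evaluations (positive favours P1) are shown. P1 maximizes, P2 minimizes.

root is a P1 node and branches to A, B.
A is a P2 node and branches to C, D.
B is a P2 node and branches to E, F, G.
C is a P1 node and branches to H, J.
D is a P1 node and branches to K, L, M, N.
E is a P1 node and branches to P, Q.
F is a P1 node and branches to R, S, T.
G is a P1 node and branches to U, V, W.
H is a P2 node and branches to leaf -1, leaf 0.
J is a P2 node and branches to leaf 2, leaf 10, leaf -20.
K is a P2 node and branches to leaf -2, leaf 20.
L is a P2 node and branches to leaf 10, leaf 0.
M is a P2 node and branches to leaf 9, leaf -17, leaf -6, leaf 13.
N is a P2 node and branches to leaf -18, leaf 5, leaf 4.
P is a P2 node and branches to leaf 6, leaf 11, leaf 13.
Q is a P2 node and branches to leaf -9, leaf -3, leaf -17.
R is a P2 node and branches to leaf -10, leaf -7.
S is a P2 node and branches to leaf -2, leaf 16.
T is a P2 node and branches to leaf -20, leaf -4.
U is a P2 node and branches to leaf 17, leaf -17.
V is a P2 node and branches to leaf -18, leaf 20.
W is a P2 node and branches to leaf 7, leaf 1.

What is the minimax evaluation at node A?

H (P2): min(-1, 0) = -1
J (P2): min(2, 10, -20) = -20
C (P1): max(-1, -20) = -1
K (P2): min(-2, 20) = -2
L (P2): min(10, 0) = 0
M (P2): min(9, -17, -6, 13) = -17
N (P2): min(-18, 5, 4) = -18
D (P1): max(-2, 0, -17, -18) = 0
A (P2): min(-1, 0) = -1

-1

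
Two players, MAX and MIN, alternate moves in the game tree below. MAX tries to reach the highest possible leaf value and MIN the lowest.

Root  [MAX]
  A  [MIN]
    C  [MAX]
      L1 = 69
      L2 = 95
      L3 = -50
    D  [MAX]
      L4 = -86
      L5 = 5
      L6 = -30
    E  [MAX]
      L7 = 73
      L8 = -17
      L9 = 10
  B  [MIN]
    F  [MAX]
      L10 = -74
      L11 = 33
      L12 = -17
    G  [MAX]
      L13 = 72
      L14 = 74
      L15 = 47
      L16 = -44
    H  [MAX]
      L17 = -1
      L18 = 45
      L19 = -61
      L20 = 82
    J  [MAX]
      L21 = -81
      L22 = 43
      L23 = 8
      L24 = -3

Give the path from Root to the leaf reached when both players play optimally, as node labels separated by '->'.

Root -> B -> F -> L11

C (MAX): max(69, 95, -50) = 95
D (MAX): max(-86, 5, -30) = 5
E (MAX): max(73, -17, 10) = 73
A (MIN): min(95, 5, 73) = 5
F (MAX): max(-74, 33, -17) = 33
G (MAX): max(72, 74, 47, -44) = 74
H (MAX): max(-1, 45, -61, 82) = 82
J (MAX): max(-81, 43, 8, -3) = 43
B (MIN): min(33, 74, 82, 43) = 33
Root (MAX): max(5, 33) = 33
At Root, MAX picks B (highest: 33).
At B, MIN picks F (lowest: 33).
At F, MAX picks L11 (highest: 33).
Terminal value 33.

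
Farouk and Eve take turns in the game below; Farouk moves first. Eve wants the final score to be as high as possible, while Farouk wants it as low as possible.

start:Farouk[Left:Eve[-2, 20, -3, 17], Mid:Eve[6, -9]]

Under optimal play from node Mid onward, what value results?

Mid (Eve): max(6, -9) = 6

6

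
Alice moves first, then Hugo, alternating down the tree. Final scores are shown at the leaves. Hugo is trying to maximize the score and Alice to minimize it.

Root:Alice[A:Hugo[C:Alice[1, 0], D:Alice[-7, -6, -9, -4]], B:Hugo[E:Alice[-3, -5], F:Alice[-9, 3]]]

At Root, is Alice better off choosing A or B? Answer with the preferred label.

C (Alice): min(1, 0) = 0
D (Alice): min(-7, -6, -9, -4) = -9
A (Hugo): max(0, -9) = 0
E (Alice): min(-3, -5) = -5
F (Alice): min(-9, 3) = -9
B (Hugo): max(-5, -9) = -5
Alice prefers the lower value; A=0, B=-5. B is better since -5 < 0.

B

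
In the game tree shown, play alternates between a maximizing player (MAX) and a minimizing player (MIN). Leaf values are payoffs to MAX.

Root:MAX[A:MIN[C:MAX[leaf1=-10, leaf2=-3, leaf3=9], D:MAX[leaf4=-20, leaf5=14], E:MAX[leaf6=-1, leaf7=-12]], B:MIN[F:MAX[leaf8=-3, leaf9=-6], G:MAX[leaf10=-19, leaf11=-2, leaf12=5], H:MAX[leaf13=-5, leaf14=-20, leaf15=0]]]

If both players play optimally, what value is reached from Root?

-1

C (MAX): max(-10, -3, 9) = 9
D (MAX): max(-20, 14) = 14
E (MAX): max(-1, -12) = -1
A (MIN): min(9, 14, -1) = -1
F (MAX): max(-3, -6) = -3
G (MAX): max(-19, -2, 5) = 5
H (MAX): max(-5, -20, 0) = 0
B (MIN): min(-3, 5, 0) = -3
Root (MAX): max(-1, -3) = -1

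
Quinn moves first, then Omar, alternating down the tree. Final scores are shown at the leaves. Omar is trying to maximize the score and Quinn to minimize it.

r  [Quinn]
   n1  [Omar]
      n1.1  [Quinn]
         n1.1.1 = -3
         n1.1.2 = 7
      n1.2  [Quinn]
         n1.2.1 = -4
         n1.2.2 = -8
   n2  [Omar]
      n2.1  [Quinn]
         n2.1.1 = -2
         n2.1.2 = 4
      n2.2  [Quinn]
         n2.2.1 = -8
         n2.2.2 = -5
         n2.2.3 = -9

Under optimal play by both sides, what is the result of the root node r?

n1.1 (Quinn): min(-3, 7) = -3
n1.2 (Quinn): min(-4, -8) = -8
n1 (Omar): max(-3, -8) = -3
n2.1 (Quinn): min(-2, 4) = -2
n2.2 (Quinn): min(-8, -5, -9) = -9
n2 (Omar): max(-2, -9) = -2
r (Quinn): min(-3, -2) = -3

-3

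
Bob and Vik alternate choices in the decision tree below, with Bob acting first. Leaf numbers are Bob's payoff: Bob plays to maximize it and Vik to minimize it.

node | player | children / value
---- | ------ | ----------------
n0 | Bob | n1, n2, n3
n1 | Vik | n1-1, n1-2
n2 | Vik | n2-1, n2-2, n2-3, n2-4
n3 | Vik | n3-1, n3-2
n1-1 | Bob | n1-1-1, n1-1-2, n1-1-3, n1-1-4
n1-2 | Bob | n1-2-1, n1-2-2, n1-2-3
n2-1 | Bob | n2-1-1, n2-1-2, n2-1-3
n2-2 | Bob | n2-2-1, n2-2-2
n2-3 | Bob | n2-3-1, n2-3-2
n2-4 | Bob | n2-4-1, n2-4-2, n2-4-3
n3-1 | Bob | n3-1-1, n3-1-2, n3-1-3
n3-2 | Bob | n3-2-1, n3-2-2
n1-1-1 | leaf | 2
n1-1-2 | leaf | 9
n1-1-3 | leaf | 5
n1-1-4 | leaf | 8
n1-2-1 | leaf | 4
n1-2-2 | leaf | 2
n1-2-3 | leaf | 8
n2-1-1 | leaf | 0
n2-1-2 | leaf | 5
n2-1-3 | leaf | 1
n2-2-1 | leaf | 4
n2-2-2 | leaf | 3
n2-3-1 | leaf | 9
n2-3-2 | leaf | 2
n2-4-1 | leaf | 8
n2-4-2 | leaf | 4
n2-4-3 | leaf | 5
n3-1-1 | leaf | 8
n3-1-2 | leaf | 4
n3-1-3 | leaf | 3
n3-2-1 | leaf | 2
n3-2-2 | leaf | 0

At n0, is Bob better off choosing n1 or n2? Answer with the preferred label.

n1-1 (Bob): max(2, 9, 5, 8) = 9
n1-2 (Bob): max(4, 2, 8) = 8
n1 (Vik): min(9, 8) = 8
n2-1 (Bob): max(0, 5, 1) = 5
n2-2 (Bob): max(4, 3) = 4
n2-3 (Bob): max(9, 2) = 9
n2-4 (Bob): max(8, 4, 5) = 8
n2 (Vik): min(5, 4, 9, 8) = 4
Bob prefers the higher value; n1=8, n2=4. n1 is better since 8 > 4.

n1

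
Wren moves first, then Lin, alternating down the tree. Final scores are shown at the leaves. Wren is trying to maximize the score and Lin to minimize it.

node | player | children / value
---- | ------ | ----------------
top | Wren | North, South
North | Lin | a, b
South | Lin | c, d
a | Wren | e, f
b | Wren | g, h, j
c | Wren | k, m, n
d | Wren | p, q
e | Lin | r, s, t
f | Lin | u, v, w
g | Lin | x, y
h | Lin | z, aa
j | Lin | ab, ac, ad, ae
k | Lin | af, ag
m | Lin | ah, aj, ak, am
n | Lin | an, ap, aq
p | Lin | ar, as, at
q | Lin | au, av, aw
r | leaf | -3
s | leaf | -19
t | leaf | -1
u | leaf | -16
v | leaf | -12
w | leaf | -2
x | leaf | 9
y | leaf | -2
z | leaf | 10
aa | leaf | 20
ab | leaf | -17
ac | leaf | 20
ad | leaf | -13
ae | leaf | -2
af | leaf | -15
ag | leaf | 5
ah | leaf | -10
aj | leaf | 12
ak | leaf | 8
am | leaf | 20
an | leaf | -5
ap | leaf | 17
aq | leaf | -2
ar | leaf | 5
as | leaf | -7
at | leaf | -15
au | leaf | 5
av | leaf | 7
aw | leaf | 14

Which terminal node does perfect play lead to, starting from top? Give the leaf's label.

an

e (Lin): min(-3, -19, -1) = -19
f (Lin): min(-16, -12, -2) = -16
a (Wren): max(-19, -16) = -16
g (Lin): min(9, -2) = -2
h (Lin): min(10, 20) = 10
j (Lin): min(-17, 20, -13, -2) = -17
b (Wren): max(-2, 10, -17) = 10
North (Lin): min(-16, 10) = -16
k (Lin): min(-15, 5) = -15
m (Lin): min(-10, 12, 8, 20) = -10
n (Lin): min(-5, 17, -2) = -5
c (Wren): max(-15, -10, -5) = -5
p (Lin): min(5, -7, -15) = -15
q (Lin): min(5, 7, 14) = 5
d (Wren): max(-15, 5) = 5
South (Lin): min(-5, 5) = -5
top (Wren): max(-16, -5) = -5
At top, Wren picks South (highest: -5).
At South, Lin picks c (lowest: -5).
At c, Wren picks n (highest: -5).
At n, Lin picks an (lowest: -5).
Terminal value -5.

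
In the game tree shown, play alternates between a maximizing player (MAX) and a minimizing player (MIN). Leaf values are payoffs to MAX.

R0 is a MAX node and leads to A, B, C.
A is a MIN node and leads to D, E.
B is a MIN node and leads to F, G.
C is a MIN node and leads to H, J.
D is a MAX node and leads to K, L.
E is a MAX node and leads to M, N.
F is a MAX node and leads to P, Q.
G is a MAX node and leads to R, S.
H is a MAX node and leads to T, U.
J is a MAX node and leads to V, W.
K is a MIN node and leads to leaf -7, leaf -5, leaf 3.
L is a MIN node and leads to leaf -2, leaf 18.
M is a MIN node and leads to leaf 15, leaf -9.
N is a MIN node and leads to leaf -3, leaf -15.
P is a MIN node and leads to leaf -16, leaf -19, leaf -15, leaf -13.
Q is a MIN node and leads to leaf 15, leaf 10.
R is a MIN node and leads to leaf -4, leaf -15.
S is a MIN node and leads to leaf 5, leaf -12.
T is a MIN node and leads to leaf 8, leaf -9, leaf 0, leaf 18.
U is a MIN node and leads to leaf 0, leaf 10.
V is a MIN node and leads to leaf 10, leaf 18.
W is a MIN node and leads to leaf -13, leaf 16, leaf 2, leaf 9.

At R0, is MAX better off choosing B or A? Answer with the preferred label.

A

P (MIN): min(-16, -19, -15, -13) = -19
Q (MIN): min(15, 10) = 10
F (MAX): max(-19, 10) = 10
R (MIN): min(-4, -15) = -15
S (MIN): min(5, -12) = -12
G (MAX): max(-15, -12) = -12
B (MIN): min(10, -12) = -12
K (MIN): min(-7, -5, 3) = -7
L (MIN): min(-2, 18) = -2
D (MAX): max(-7, -2) = -2
M (MIN): min(15, -9) = -9
N (MIN): min(-3, -15) = -15
E (MAX): max(-9, -15) = -9
A (MIN): min(-2, -9) = -9
MAX prefers the higher value; B=-12, A=-9. A is better since -9 > -12.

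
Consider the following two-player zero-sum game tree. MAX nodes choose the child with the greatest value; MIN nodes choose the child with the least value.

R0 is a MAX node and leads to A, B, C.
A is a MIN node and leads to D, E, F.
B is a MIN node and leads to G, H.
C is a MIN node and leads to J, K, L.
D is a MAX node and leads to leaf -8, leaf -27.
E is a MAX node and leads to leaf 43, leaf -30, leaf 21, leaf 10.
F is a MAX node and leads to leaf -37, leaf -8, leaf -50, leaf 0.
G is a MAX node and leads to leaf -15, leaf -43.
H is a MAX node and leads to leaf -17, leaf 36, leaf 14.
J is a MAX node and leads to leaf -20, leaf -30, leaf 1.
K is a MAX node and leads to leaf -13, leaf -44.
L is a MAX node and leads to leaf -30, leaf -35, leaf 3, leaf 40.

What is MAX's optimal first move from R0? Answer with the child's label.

A

D (MAX): max(-8, -27) = -8
E (MAX): max(43, -30, 21, 10) = 43
F (MAX): max(-37, -8, -50, 0) = 0
A (MIN): min(-8, 43, 0) = -8
G (MAX): max(-15, -43) = -15
H (MAX): max(-17, 36, 14) = 36
B (MIN): min(-15, 36) = -15
J (MAX): max(-20, -30, 1) = 1
K (MAX): max(-13, -44) = -13
L (MAX): max(-30, -35, 3, 40) = 40
C (MIN): min(1, -13, 40) = -13
R0 (MAX): max(-8, -15, -13) = -8
MAX at R0 wants the highest of {A=-8, B=-15, C=-13}, so chooses A.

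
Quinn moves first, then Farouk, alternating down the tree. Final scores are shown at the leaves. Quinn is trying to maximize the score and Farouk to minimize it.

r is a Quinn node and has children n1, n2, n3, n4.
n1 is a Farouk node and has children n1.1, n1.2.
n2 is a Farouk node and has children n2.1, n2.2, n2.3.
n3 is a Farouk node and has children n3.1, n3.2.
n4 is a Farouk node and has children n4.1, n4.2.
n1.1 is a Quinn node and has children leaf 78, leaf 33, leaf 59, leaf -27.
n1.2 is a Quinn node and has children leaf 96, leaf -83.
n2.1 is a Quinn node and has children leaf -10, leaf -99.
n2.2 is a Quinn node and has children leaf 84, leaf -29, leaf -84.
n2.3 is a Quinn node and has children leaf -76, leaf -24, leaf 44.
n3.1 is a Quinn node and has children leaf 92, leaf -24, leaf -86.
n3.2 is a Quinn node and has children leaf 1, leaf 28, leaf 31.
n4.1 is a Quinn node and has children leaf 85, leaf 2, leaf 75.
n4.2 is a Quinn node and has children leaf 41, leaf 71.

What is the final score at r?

78

n1.1 (Quinn): max(78, 33, 59, -27) = 78
n1.2 (Quinn): max(96, -83) = 96
n1 (Farouk): min(78, 96) = 78
n2.1 (Quinn): max(-10, -99) = -10
n2.2 (Quinn): max(84, -29, -84) = 84
n2.3 (Quinn): max(-76, -24, 44) = 44
n2 (Farouk): min(-10, 84, 44) = -10
n3.1 (Quinn): max(92, -24, -86) = 92
n3.2 (Quinn): max(1, 28, 31) = 31
n3 (Farouk): min(92, 31) = 31
n4.1 (Quinn): max(85, 2, 75) = 85
n4.2 (Quinn): max(41, 71) = 71
n4 (Farouk): min(85, 71) = 71
r (Quinn): max(78, -10, 31, 71) = 78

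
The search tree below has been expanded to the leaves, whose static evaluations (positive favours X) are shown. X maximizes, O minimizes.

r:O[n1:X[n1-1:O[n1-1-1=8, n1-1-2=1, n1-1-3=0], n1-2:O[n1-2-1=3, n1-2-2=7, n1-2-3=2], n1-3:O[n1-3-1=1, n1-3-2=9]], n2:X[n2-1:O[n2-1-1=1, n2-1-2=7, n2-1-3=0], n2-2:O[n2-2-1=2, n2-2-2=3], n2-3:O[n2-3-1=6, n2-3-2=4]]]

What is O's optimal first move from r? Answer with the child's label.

n1

n1-1 (O): min(8, 1, 0) = 0
n1-2 (O): min(3, 7, 2) = 2
n1-3 (O): min(1, 9) = 1
n1 (X): max(0, 2, 1) = 2
n2-1 (O): min(1, 7, 0) = 0
n2-2 (O): min(2, 3) = 2
n2-3 (O): min(6, 4) = 4
n2 (X): max(0, 2, 4) = 4
r (O): min(2, 4) = 2
O at r wants the lowest of {n1=2, n2=4}, so chooses n1.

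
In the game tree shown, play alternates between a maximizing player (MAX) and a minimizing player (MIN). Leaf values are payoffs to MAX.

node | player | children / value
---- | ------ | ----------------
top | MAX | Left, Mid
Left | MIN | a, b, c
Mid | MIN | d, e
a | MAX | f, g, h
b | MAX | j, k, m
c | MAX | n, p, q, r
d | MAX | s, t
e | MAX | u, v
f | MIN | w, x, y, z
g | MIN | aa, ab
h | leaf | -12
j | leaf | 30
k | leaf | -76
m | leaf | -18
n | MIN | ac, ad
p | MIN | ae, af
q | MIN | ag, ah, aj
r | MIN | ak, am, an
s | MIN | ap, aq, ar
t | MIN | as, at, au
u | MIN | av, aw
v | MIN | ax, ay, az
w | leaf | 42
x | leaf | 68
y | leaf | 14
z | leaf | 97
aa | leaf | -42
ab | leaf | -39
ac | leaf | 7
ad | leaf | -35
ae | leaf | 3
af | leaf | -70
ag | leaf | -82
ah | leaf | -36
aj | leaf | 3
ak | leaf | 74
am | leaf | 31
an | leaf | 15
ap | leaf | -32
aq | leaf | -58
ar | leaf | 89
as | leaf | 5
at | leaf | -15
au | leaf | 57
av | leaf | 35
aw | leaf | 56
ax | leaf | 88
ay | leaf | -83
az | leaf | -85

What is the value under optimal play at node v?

-85

v (MIN): min(88, -83, -85) = -85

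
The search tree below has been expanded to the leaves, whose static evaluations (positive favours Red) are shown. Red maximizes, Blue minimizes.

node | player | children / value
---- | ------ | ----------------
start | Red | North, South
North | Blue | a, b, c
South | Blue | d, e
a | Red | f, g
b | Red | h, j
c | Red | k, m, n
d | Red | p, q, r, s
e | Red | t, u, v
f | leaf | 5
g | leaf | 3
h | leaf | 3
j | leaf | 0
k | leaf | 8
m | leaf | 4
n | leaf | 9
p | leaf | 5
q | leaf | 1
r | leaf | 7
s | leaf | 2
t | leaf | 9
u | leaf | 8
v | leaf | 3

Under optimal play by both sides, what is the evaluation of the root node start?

a (Red): max(5, 3) = 5
b (Red): max(3, 0) = 3
c (Red): max(8, 4, 9) = 9
North (Blue): min(5, 3, 9) = 3
d (Red): max(5, 1, 7, 2) = 7
e (Red): max(9, 8, 3) = 9
South (Blue): min(7, 9) = 7
start (Red): max(3, 7) = 7

7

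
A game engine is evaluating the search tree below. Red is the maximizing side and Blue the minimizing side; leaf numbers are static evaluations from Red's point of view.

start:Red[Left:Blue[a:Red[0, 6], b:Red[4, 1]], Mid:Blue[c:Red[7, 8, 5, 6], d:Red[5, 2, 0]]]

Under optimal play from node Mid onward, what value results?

c (Red): max(7, 8, 5, 6) = 8
d (Red): max(5, 2, 0) = 5
Mid (Blue): min(8, 5) = 5

5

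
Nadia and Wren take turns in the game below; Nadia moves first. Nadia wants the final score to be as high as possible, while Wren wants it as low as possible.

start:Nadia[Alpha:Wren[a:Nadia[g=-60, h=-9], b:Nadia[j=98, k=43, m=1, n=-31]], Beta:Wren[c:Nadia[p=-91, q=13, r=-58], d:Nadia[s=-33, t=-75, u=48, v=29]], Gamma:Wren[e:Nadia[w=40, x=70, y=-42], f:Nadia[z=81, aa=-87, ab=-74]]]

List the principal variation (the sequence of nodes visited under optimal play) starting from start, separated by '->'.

start -> Gamma -> e -> x

a (Nadia): max(-60, -9) = -9
b (Nadia): max(98, 43, 1, -31) = 98
Alpha (Wren): min(-9, 98) = -9
c (Nadia): max(-91, 13, -58) = 13
d (Nadia): max(-33, -75, 48, 29) = 48
Beta (Wren): min(13, 48) = 13
e (Nadia): max(40, 70, -42) = 70
f (Nadia): max(81, -87, -74) = 81
Gamma (Wren): min(70, 81) = 70
start (Nadia): max(-9, 13, 70) = 70
At start, Nadia picks Gamma (highest: 70).
At Gamma, Wren picks e (lowest: 70).
At e, Nadia picks x (highest: 70).
Terminal value 70.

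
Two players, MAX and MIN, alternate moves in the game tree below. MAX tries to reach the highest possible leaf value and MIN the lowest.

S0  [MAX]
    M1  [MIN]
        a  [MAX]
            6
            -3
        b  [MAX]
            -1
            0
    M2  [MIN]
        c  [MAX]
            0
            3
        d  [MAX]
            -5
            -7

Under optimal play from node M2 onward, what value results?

-5

c (MAX): max(0, 3) = 3
d (MAX): max(-5, -7) = -5
M2 (MIN): min(3, -5) = -5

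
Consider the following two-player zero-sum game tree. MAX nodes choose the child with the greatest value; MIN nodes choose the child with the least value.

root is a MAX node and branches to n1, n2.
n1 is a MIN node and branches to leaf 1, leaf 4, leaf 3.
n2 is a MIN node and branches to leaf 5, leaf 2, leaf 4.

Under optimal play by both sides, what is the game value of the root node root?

n1 (MIN): min(1, 4, 3) = 1
n2 (MIN): min(5, 2, 4) = 2
root (MAX): max(1, 2) = 2

2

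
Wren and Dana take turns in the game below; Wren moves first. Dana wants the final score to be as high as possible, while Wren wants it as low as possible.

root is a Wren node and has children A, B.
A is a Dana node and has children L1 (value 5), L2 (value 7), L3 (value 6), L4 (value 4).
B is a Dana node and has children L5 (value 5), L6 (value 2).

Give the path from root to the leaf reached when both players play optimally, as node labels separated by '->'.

A (Dana): max(5, 7, 6, 4) = 7
B (Dana): max(5, 2) = 5
root (Wren): min(7, 5) = 5
At root, Wren picks B (lowest: 5).
At B, Dana picks L5 (highest: 5).
Terminal value 5.

root -> B -> L5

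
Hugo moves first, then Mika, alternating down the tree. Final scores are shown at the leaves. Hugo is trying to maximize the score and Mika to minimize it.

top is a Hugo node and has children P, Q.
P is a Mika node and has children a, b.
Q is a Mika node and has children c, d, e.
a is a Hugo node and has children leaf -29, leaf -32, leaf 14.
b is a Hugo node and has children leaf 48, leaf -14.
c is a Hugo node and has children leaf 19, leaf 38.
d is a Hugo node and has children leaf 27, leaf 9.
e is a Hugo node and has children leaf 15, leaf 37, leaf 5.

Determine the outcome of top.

a (Hugo): max(-29, -32, 14) = 14
b (Hugo): max(48, -14) = 48
P (Mika): min(14, 48) = 14
c (Hugo): max(19, 38) = 38
d (Hugo): max(27, 9) = 27
e (Hugo): max(15, 37, 5) = 37
Q (Mika): min(38, 27, 37) = 27
top (Hugo): max(14, 27) = 27

27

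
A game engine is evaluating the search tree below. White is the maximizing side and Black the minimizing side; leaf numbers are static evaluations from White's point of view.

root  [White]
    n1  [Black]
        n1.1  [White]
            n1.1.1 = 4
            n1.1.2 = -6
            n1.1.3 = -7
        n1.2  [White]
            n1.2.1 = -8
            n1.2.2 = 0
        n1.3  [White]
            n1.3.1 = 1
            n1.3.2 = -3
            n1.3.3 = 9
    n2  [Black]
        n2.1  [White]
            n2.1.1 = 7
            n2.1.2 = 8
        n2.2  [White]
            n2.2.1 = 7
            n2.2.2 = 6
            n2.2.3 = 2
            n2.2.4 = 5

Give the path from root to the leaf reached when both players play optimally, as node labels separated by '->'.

n1.1 (White): max(4, -6, -7) = 4
n1.2 (White): max(-8, 0) = 0
n1.3 (White): max(1, -3, 9) = 9
n1 (Black): min(4, 0, 9) = 0
n2.1 (White): max(7, 8) = 8
n2.2 (White): max(7, 6, 2, 5) = 7
n2 (Black): min(8, 7) = 7
root (White): max(0, 7) = 7
At root, White picks n2 (highest: 7).
At n2, Black picks n2.2 (lowest: 7).
At n2.2, White picks n2.2.1 (highest: 7).
Terminal value 7.

root -> n2 -> n2.2 -> n2.2.1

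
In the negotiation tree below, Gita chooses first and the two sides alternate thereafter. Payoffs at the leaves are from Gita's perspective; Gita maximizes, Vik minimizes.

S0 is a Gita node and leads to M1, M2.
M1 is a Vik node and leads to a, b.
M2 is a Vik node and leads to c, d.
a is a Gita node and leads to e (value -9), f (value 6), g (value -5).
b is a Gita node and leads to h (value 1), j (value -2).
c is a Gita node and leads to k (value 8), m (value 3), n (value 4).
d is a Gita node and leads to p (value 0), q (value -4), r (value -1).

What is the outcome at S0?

a (Gita): max(-9, 6, -5) = 6
b (Gita): max(1, -2) = 1
M1 (Vik): min(6, 1) = 1
c (Gita): max(8, 3, 4) = 8
d (Gita): max(0, -4, -1) = 0
M2 (Vik): min(8, 0) = 0
S0 (Gita): max(1, 0) = 1

1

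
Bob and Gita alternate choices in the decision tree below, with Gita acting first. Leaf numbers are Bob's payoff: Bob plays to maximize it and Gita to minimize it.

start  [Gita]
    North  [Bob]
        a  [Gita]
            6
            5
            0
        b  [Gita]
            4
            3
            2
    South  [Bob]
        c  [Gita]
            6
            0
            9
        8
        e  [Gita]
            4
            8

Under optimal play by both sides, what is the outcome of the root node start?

a (Gita): min(6, 5, 0) = 0
b (Gita): min(4, 3, 2) = 2
North (Bob): max(0, 2) = 2
c (Gita): min(6, 0, 9) = 0
e (Gita): min(4, 8) = 4
South (Bob): max(0, 8, 4) = 8
start (Gita): min(2, 8) = 2

2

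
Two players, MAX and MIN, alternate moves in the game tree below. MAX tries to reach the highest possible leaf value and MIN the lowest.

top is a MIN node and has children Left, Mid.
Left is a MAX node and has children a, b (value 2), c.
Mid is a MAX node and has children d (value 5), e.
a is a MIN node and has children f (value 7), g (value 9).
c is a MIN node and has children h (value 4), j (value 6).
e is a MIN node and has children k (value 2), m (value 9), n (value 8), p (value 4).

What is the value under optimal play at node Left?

7

a (MIN): min(7, 9) = 7
c (MIN): min(4, 6) = 4
Left (MAX): max(7, 2, 4) = 7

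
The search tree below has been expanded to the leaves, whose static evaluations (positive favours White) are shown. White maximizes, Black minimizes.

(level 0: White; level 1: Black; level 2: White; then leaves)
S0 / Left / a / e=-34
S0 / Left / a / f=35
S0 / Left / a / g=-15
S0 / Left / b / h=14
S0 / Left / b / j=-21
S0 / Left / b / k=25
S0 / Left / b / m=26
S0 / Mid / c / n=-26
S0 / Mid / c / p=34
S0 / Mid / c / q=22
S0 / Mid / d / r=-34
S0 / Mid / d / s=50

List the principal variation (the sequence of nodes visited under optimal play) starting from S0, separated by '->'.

S0 -> Mid -> c -> p

a (White): max(-34, 35, -15) = 35
b (White): max(14, -21, 25, 26) = 26
Left (Black): min(35, 26) = 26
c (White): max(-26, 34, 22) = 34
d (White): max(-34, 50) = 50
Mid (Black): min(34, 50) = 34
S0 (White): max(26, 34) = 34
At S0, White picks Mid (highest: 34).
At Mid, Black picks c (lowest: 34).
At c, White picks p (highest: 34).
Terminal value 34.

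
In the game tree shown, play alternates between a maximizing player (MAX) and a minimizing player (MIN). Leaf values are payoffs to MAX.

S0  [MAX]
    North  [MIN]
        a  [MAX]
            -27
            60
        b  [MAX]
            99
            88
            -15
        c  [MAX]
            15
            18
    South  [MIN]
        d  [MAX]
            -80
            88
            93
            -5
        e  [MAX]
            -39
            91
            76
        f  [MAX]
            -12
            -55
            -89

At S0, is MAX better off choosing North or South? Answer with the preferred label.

a (MAX): max(-27, 60) = 60
b (MAX): max(99, 88, -15) = 99
c (MAX): max(15, 18) = 18
North (MIN): min(60, 99, 18) = 18
d (MAX): max(-80, 88, 93, -5) = 93
e (MAX): max(-39, 91, 76) = 91
f (MAX): max(-12, -55, -89) = -12
South (MIN): min(93, 91, -12) = -12
MAX prefers the higher value; North=18, South=-12. North is better since 18 > -12.

North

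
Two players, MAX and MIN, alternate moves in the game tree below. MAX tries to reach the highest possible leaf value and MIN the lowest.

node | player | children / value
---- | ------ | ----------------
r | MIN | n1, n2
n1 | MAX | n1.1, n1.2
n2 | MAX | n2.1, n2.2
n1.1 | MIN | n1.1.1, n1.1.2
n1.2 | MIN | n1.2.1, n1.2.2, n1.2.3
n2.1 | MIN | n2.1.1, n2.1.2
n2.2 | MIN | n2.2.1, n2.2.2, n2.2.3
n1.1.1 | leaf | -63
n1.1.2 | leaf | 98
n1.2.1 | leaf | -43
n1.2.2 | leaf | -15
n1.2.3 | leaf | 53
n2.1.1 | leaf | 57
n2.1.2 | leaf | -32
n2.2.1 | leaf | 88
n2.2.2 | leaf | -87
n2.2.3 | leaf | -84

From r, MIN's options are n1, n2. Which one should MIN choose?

n1.1 (MIN): min(-63, 98) = -63
n1.2 (MIN): min(-43, -15, 53) = -43
n1 (MAX): max(-63, -43) = -43
n2.1 (MIN): min(57, -32) = -32
n2.2 (MIN): min(88, -87, -84) = -87
n2 (MAX): max(-32, -87) = -32
r (MIN): min(-43, -32) = -43
MIN at r wants the lowest of {n1=-43, n2=-32}, so chooses n1.

n1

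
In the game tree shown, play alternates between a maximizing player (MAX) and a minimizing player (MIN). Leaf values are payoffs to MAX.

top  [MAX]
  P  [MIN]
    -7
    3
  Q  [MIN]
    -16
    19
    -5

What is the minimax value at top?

P (MIN): min(-7, 3) = -7
Q (MIN): min(-16, 19, -5) = -16
top (MAX): max(-7, -16) = -7

-7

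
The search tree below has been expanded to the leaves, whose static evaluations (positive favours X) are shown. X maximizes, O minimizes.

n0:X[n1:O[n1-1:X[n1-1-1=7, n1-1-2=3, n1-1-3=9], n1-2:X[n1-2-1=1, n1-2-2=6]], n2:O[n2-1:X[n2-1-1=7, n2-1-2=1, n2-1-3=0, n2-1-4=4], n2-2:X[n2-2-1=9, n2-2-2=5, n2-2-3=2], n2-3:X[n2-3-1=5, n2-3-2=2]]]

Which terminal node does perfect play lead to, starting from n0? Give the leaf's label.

n1-1 (X): max(7, 3, 9) = 9
n1-2 (X): max(1, 6) = 6
n1 (O): min(9, 6) = 6
n2-1 (X): max(7, 1, 0, 4) = 7
n2-2 (X): max(9, 5, 2) = 9
n2-3 (X): max(5, 2) = 5
n2 (O): min(7, 9, 5) = 5
n0 (X): max(6, 5) = 6
At n0, X picks n1 (highest: 6).
At n1, O picks n1-2 (lowest: 6).
At n1-2, X picks n1-2-2 (highest: 6).
Terminal value 6.

n1-2-2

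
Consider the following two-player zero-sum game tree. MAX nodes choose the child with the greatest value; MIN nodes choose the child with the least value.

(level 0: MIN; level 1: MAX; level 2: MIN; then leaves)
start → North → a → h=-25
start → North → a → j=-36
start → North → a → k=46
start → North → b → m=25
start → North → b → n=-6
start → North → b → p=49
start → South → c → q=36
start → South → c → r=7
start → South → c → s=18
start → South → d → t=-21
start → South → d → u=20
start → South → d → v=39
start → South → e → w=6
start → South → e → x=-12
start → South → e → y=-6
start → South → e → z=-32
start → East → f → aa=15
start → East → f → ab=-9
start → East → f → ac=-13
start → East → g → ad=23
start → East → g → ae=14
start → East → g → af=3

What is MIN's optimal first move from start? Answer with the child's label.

North

a (MIN): min(-25, -36, 46) = -36
b (MIN): min(25, -6, 49) = -6
North (MAX): max(-36, -6) = -6
c (MIN): min(36, 7, 18) = 7
d (MIN): min(-21, 20, 39) = -21
e (MIN): min(6, -12, -6, -32) = -32
South (MAX): max(7, -21, -32) = 7
f (MIN): min(15, -9, -13) = -13
g (MIN): min(23, 14, 3) = 3
East (MAX): max(-13, 3) = 3
start (MIN): min(-6, 7, 3) = -6
MIN at start wants the lowest of {North=-6, South=7, East=3}, so chooses North.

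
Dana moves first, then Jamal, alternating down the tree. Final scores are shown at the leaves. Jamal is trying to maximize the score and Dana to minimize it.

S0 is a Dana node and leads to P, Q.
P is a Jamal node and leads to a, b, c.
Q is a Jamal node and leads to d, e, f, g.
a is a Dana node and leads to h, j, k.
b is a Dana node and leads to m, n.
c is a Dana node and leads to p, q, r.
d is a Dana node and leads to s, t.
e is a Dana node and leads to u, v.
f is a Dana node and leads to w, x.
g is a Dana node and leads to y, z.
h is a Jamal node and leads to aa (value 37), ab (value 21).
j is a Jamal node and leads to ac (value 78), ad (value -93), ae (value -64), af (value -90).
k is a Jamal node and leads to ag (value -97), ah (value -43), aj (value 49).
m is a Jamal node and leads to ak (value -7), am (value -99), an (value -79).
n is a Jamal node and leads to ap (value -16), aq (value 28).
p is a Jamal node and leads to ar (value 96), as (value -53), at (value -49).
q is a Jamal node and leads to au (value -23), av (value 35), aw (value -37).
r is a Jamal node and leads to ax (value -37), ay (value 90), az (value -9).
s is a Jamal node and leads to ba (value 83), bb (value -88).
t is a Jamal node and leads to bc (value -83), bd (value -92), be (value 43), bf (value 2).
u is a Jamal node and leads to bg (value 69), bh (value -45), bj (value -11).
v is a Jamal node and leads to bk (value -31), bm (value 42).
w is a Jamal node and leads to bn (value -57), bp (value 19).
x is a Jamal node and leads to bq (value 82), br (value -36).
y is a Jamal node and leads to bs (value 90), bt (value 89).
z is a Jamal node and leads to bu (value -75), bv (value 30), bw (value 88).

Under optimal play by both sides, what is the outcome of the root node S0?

37

h (Jamal): max(37, 21) = 37
j (Jamal): max(78, -93, -64, -90) = 78
k (Jamal): max(-97, -43, 49) = 49
a (Dana): min(37, 78, 49) = 37
m (Jamal): max(-7, -99, -79) = -7
n (Jamal): max(-16, 28) = 28
b (Dana): min(-7, 28) = -7
p (Jamal): max(96, -53, -49) = 96
q (Jamal): max(-23, 35, -37) = 35
r (Jamal): max(-37, 90, -9) = 90
c (Dana): min(96, 35, 90) = 35
P (Jamal): max(37, -7, 35) = 37
s (Jamal): max(83, -88) = 83
t (Jamal): max(-83, -92, 43, 2) = 43
d (Dana): min(83, 43) = 43
u (Jamal): max(69, -45, -11) = 69
v (Jamal): max(-31, 42) = 42
e (Dana): min(69, 42) = 42
w (Jamal): max(-57, 19) = 19
x (Jamal): max(82, -36) = 82
f (Dana): min(19, 82) = 19
y (Jamal): max(90, 89) = 90
z (Jamal): max(-75, 30, 88) = 88
g (Dana): min(90, 88) = 88
Q (Jamal): max(43, 42, 19, 88) = 88
S0 (Dana): min(37, 88) = 37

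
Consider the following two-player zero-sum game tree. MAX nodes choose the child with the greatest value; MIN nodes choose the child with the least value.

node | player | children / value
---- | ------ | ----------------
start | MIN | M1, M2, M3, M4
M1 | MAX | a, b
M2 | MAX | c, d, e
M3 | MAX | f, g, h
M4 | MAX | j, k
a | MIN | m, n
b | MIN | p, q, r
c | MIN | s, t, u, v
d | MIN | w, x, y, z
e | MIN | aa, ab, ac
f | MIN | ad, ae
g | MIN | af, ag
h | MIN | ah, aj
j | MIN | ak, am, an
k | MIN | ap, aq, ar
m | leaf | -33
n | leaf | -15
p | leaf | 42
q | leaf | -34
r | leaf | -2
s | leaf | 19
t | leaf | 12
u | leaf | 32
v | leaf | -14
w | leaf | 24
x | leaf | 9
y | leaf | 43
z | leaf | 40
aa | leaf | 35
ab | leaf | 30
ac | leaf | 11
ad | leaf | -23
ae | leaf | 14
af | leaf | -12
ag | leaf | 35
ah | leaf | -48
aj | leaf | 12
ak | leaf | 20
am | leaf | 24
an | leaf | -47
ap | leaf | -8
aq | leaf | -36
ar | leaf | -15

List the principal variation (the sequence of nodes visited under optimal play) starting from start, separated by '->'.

start -> M4 -> k -> aq

a (MIN): min(-33, -15) = -33
b (MIN): min(42, -34, -2) = -34
M1 (MAX): max(-33, -34) = -33
c (MIN): min(19, 12, 32, -14) = -14
d (MIN): min(24, 9, 43, 40) = 9
e (MIN): min(35, 30, 11) = 11
M2 (MAX): max(-14, 9, 11) = 11
f (MIN): min(-23, 14) = -23
g (MIN): min(-12, 35) = -12
h (MIN): min(-48, 12) = -48
M3 (MAX): max(-23, -12, -48) = -12
j (MIN): min(20, 24, -47) = -47
k (MIN): min(-8, -36, -15) = -36
M4 (MAX): max(-47, -36) = -36
start (MIN): min(-33, 11, -12, -36) = -36
At start, MIN picks M4 (lowest: -36).
At M4, MAX picks k (highest: -36).
At k, MIN picks aq (lowest: -36).
Terminal value -36.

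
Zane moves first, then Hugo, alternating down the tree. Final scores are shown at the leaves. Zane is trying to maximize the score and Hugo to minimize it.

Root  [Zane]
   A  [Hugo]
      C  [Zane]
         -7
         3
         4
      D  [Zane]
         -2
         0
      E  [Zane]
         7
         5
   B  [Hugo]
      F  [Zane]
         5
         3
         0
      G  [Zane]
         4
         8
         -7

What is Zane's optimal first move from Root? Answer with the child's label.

B

C (Zane): max(-7, 3, 4) = 4
D (Zane): max(-2, 0) = 0
E (Zane): max(7, 5) = 7
A (Hugo): min(4, 0, 7) = 0
F (Zane): max(5, 3, 0) = 5
G (Zane): max(4, 8, -7) = 8
B (Hugo): min(5, 8) = 5
Root (Zane): max(0, 5) = 5
Zane at Root wants the highest of {A=0, B=5}, so chooses B.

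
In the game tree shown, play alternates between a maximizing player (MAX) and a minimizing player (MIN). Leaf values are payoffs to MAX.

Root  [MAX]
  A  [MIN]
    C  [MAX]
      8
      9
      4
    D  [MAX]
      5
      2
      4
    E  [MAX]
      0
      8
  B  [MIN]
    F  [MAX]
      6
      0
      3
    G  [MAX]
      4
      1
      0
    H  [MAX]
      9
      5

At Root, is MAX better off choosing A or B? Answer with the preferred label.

C (MAX): max(8, 9, 4) = 9
D (MAX): max(5, 2, 4) = 5
E (MAX): max(0, 8) = 8
A (MIN): min(9, 5, 8) = 5
F (MAX): max(6, 0, 3) = 6
G (MAX): max(4, 1, 0) = 4
H (MAX): max(9, 5) = 9
B (MIN): min(6, 4, 9) = 4
MAX prefers the higher value; A=5, B=4. A is better since 5 > 4.

A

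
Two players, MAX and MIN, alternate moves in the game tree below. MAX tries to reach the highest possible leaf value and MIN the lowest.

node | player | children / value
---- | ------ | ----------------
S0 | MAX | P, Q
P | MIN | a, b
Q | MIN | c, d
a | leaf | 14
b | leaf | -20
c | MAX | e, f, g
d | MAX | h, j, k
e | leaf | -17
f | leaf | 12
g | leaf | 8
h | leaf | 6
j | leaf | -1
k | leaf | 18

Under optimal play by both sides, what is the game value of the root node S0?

12

P (MIN): min(14, -20) = -20
c (MAX): max(-17, 12, 8) = 12
d (MAX): max(6, -1, 18) = 18
Q (MIN): min(12, 18) = 12
S0 (MAX): max(-20, 12) = 12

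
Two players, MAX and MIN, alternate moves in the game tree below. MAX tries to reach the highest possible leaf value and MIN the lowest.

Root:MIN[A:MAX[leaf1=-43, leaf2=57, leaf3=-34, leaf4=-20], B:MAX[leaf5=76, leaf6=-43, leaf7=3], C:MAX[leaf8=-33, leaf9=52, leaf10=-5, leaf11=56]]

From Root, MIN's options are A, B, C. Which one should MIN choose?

A (MAX): max(-43, 57, -34, -20) = 57
B (MAX): max(76, -43, 3) = 76
C (MAX): max(-33, 52, -5, 56) = 56
Root (MIN): min(57, 76, 56) = 56
MIN at Root wants the lowest of {A=57, B=76, C=56}, so chooses C.

C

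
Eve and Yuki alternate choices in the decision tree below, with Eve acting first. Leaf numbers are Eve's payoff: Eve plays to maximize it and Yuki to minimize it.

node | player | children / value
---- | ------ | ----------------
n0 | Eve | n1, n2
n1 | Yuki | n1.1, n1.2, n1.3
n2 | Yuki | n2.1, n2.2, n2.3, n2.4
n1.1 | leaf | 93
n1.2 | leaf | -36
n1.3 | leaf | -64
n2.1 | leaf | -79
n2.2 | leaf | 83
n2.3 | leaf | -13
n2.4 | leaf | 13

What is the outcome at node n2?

n2 (Yuki): min(-79, 83, -13, 13) = -79

-79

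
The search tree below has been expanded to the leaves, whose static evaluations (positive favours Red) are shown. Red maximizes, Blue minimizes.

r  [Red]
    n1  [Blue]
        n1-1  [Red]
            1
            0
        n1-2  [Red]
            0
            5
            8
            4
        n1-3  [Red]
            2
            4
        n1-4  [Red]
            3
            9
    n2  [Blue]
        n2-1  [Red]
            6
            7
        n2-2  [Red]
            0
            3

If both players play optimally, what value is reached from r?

n1-1 (Red): max(1, 0) = 1
n1-2 (Red): max(0, 5, 8, 4) = 8
n1-3 (Red): max(2, 4) = 4
n1-4 (Red): max(3, 9) = 9
n1 (Blue): min(1, 8, 4, 9) = 1
n2-1 (Red): max(6, 7) = 7
n2-2 (Red): max(0, 3) = 3
n2 (Blue): min(7, 3) = 3
r (Red): max(1, 3) = 3

3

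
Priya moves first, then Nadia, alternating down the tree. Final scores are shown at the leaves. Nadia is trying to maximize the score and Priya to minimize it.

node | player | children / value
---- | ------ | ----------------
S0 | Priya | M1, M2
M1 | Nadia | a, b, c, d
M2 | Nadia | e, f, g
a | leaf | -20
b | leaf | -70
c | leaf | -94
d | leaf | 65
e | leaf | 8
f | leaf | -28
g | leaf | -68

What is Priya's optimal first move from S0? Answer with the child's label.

M1 (Nadia): max(-20, -70, -94, 65) = 65
M2 (Nadia): max(8, -28, -68) = 8
S0 (Priya): min(65, 8) = 8
Priya at S0 wants the lowest of {M1=65, M2=8}, so chooses M2.

M2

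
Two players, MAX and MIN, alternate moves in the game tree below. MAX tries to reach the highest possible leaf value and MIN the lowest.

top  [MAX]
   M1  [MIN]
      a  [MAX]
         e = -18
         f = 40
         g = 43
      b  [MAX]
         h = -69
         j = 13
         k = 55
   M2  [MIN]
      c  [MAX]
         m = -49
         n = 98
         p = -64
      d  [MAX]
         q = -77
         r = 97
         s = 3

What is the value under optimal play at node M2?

97

c (MAX): max(-49, 98, -64) = 98
d (MAX): max(-77, 97, 3) = 97
M2 (MIN): min(98, 97) = 97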